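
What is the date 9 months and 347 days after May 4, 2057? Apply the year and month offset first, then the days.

January 17, 2059

Advancing 9 months and 347 days from May 4, 2057: first the month/year part, then the days.
month 5 + 9 = 14, which is month 2 of year 2058 → February 2058.
Day 4 is valid in February, giving February 4, 2058.
Now add 347 days from February 4, 2058.
February has 28 days, so 28 − 4 = 24 days remain after February 4, 2058; 347 − 24 = 323 left.
March 2058 has 31 days: 323 − 31 = 292 left.
April 2058 has 30 days: 292 − 30 = 262 left.
May 2058 has 31 days: 262 − 31 = 231 left.
June 2058 has 30 days: 231 − 30 = 201 left.
July 2058 has 31 days: 201 − 31 = 170 left.
August 2058 has 31 days: 170 − 31 = 139 left.
September 2058 has 30 days: 139 − 30 = 109 left.
October 2058 has 31 days: 109 − 31 = 78 left.
November 2058 has 30 days: 78 − 30 = 48 left.
December 2058 has 31 days: 48 − 31 = 17 left.
17 days into January 2059 → January 17, 2059.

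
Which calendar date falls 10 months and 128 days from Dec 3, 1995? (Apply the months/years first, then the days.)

Counting forward 10 months and 128 days from December 3, 1995: first the month/year part, then the days.
month 12 + 10 = 22, which is month 10 of year 1996 → October 1996.
Day 3 is valid in October, giving October 3, 1996.
Now add 128 days from October 3, 1996.
October has 31 days, so 31 − 3 = 28 days remain after October 3, 1996; 128 − 28 = 100 left.
November 1996 has 30 days: 100 − 30 = 70 left.
December 1996 has 31 days: 70 − 31 = 39 left.
January 1997 has 31 days: 39 − 31 = 8 left.
8 days into February 1997 → February 8, 1997.

February 8, 1997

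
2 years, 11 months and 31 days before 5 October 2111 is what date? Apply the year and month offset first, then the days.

Subtracting 2 years, 11 months and 31 days from October 5, 2111: first the month/year part, then the days.
-2 years → 2109; month 10 − 11 = -1, which is month 11 of year 2108 → November 2108.
Day 5 is valid in November, giving November 5, 2108.
Now subtract 31 days from November 5, 2108.
Going back 5 days from November 5, 2108 reaches the end of the previous month; 31 − 5 = 26 left.
October 2108 has 31 days; 31 − 26 = 5 → October 5, 2108.

October 5, 2108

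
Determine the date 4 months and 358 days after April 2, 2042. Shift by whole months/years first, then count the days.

July 26, 2043

Advancing 4 months and 358 days from April 2, 2042: first the month/year part, then the days.
month 4 + 4 = 8 → August 2042.
Day 2 is valid in August, giving August 2, 2042.
Now add 358 days from August 2, 2042.
August has 31 days, so 31 − 2 = 29 days remain after August 2, 2042; 358 − 29 = 329 left.
September 2042 has 30 days: 329 − 30 = 299 left.
October 2042 has 31 days: 299 − 31 = 268 left.
November 2042 has 30 days: 268 − 30 = 238 left.
December 2042 has 31 days: 238 − 31 = 207 left.
January 2043 has 31 days: 207 − 31 = 176 left.
February 2043 has 28 days (2043 is not a leap year): 176 − 28 = 148 left.
March 2043 has 31 days: 148 − 31 = 117 left.
April 2043 has 30 days: 117 − 30 = 87 left.
May 2043 has 31 days: 87 − 31 = 56 left.
June 2043 has 30 days: 56 − 30 = 26 left.
26 days into July 2043 → July 26, 2043.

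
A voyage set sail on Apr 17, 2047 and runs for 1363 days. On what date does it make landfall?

January 9, 2051

Adding 1363 days from April 17, 2047.
April has 30 days, so 30 − 17 = 13 days remain after April 17, 2047; 1363 − 13 = 1350 left.
May 2047 has 31 days: 1350 − 31 = 1319 left.
June 2047 has 30 days: 1319 − 30 = 1289 left.
July 2047 has 31 days: 1289 − 31 = 1258 left.
August 2047 has 31 days: 1258 − 31 = 1227 left.
September 2047 has 30 days: 1227 − 30 = 1197 left.
October 2047 has 31 days: 1197 − 31 = 1166 left.
November 2047 has 30 days: 1166 − 30 = 1136 left.
December 2047 has 31 days: 1136 − 31 = 1105 left.
January 2048 has 31 days: 1105 − 31 = 1074 left.
February 2048 has 29 days (2048 is a leap year): 1074 − 29 = 1045 left.
March 2048 has 31 days: 1045 − 31 = 1014 left.
April 2048 has 30 days: 1014 − 30 = 984 left.
May 2048 has 31 days: 984 − 31 = 953 left.
June 2048 has 30 days: 953 − 30 = 923 left.
July 2048 has 31 days: 923 − 31 = 892 left.
August 2048 has 31 days: 892 − 31 = 861 left.
September 2048 has 30 days: 861 − 30 = 831 left.
October 2048 has 31 days: 831 − 31 = 800 left.
November 2048 has 30 days: 800 − 30 = 770 left.
December 2048 has 31 days: 770 − 31 = 739 left.
January 2049 has 31 days: 739 − 31 = 708 left.
February 2049 has 28 days (2049 is not a leap year): 708 − 28 = 680 left.
March 2049 has 31 days: 680 − 31 = 649 left.
April 2049 has 30 days: 649 − 30 = 619 left.
May 2049 has 31 days: 619 − 31 = 588 left.
June 2049 has 30 days: 588 − 30 = 558 left.
July 2049 has 31 days: 558 − 31 = 527 left.
August 2049 has 31 days: 527 − 31 = 496 left.
September 2049 has 30 days: 496 − 30 = 466 left.
October 2049 has 31 days: 466 − 31 = 435 left.
November 2049 has 30 days: 435 − 30 = 405 left.
December 2049 has 31 days: 405 − 31 = 374 left.
January 2050 has 31 days: 374 − 31 = 343 left.
February 2050 has 28 days (2050 is not a leap year): 343 − 28 = 315 left.
March 2050 has 31 days: 315 − 31 = 284 left.
April 2050 has 30 days: 284 − 30 = 254 left.
May 2050 has 31 days: 254 − 31 = 223 left.
June 2050 has 30 days: 223 − 30 = 193 left.
July 2050 has 31 days: 193 − 31 = 162 left.
August 2050 has 31 days: 162 − 31 = 131 left.
September 2050 has 30 days: 131 − 30 = 101 left.
October 2050 has 31 days: 101 − 31 = 70 left.
November 2050 has 30 days: 70 − 30 = 40 left.
December 2050 has 31 days: 40 − 31 = 9 left.
9 days into January 2051 → January 9, 2051.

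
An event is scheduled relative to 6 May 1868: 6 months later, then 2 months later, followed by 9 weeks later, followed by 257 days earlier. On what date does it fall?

June 26, 1868

Advancing 6 months from May 6, 1868:
month 5 + 6 = 11 → November 1868.
Day 6 is valid in November, giving November 6, 1868.
Advancing 2 months from November 6, 1868:
month 11 + 2 = 13, which is month 1 of year 1869 → January 1869.
Day 6 is valid in January, giving January 6, 1869.
Advancing 9 weeks (= 63 days) from January 6, 1869:
January has 31 days, so 31 − 6 = 25 days remain after January 6, 1869; 63 − 25 = 38 left.
February 1869 has 28 days (1869 is not a leap year): 38 − 28 = 10 left.
10 days into March 1869 → March 10, 1869.
Going back 257 days from March 10, 1869:
Going back 10 days from March 10, 1869 reaches the end of the previous month; 257 − 10 = 247 left.
February 1869 has 28 days (1869 is not a leap year): 247 − 28 = 219 left.
January 1869 has 31 days: 219 − 31 = 188 left.
December 1868 has 31 days: 188 − 31 = 157 left.
November 1868 has 30 days: 157 − 30 = 127 left.
October 1868 has 31 days: 127 − 31 = 96 left.
September 1868 has 30 days: 96 − 30 = 66 left.
August 1868 has 31 days: 66 − 31 = 35 left.
July 1868 has 31 days: 35 − 31 = 4 left.
June 1868 has 30 days; 30 − 4 = 26 → June 26, 1868.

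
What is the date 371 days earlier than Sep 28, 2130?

Going back 371 days from September 28, 2130.
Going back 28 days from September 28, 2130 reaches the end of the previous month; 371 − 28 = 343 left.
August 2130 has 31 days: 343 − 31 = 312 left.
July 2130 has 31 days: 312 − 31 = 281 left.
June 2130 has 30 days: 281 − 30 = 251 left.
May 2130 has 31 days: 251 − 31 = 220 left.
April 2130 has 30 days: 220 − 30 = 190 left.
March 2130 has 31 days: 190 − 31 = 159 left.
February 2130 has 28 days (2130 is not a leap year): 159 − 28 = 131 left.
January 2130 has 31 days: 131 − 31 = 100 left.
December 2129 has 31 days: 100 − 31 = 69 left.
November 2129 has 30 days: 69 − 30 = 39 left.
October 2129 has 31 days: 39 − 31 = 8 left.
September 2129 has 30 days; 30 − 8 = 22 → September 22, 2129.

September 22, 2129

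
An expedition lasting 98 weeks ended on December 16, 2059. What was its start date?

Subtracting 98 weeks = 686 days from December 16, 2059.
Going back 16 days from December 16, 2059 reaches the end of the previous month; 686 − 16 = 670 left.
November 2059 has 30 days: 670 − 30 = 640 left.
October 2059 has 31 days: 640 − 31 = 609 left.
September 2059 has 30 days: 609 − 30 = 579 left.
August 2059 has 31 days: 579 − 31 = 548 left.
July 2059 has 31 days: 548 − 31 = 517 left.
June 2059 has 30 days: 517 − 30 = 487 left.
May 2059 has 31 days: 487 − 31 = 456 left.
April 2059 has 30 days: 456 − 30 = 426 left.
March 2059 has 31 days: 426 − 31 = 395 left.
February 2059 has 28 days (2059 is not a leap year): 395 − 28 = 367 left.
January 2059 has 31 days: 367 − 31 = 336 left.
December 2058 has 31 days: 336 − 31 = 305 left.
November 2058 has 30 days: 305 − 30 = 275 left.
October 2058 has 31 days: 275 − 31 = 244 left.
September 2058 has 30 days: 244 − 30 = 214 left.
August 2058 has 31 days: 214 − 31 = 183 left.
July 2058 has 31 days: 183 − 31 = 152 left.
June 2058 has 30 days: 152 − 30 = 122 left.
May 2058 has 31 days: 122 − 31 = 91 left.
April 2058 has 30 days: 91 − 30 = 61 left.
March 2058 has 31 days: 61 − 31 = 30 left.
February 2058 has 28 days (2058 is not a leap year): 30 − 28 = 2 left.
January 2058 has 31 days; 31 − 2 = 29 → January 29, 2058.

January 29, 2058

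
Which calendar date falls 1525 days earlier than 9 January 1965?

Going back 1525 days from January 9, 1965.
Going back 9 days from January 9, 1965 reaches the end of the previous month; 1525 − 9 = 1516 left.
December 1964 has 31 days: 1516 − 31 = 1485 left.
November 1964 has 30 days: 1485 − 30 = 1455 left.
October 1964 has 31 days: 1455 − 31 = 1424 left.
September 1964 has 30 days: 1424 − 30 = 1394 left.
August 1964 has 31 days: 1394 − 31 = 1363 left.
July 1964 has 31 days: 1363 − 31 = 1332 left.
June 1964 has 30 days: 1332 − 30 = 1302 left.
May 1964 has 31 days: 1302 − 31 = 1271 left.
April 1964 has 30 days: 1271 − 30 = 1241 left.
March 1964 has 31 days: 1241 − 31 = 1210 left.
February 1964 has 29 days (1964 is a leap year): 1210 − 29 = 1181 left.
January 1964 has 31 days: 1181 − 31 = 1150 left.
December 1963 has 31 days: 1150 − 31 = 1119 left.
November 1963 has 30 days: 1119 − 30 = 1089 left.
October 1963 has 31 days: 1089 − 31 = 1058 left.
September 1963 has 30 days: 1058 − 30 = 1028 left.
August 1963 has 31 days: 1028 − 31 = 997 left.
July 1963 has 31 days: 997 − 31 = 966 left.
June 1963 has 30 days: 966 − 30 = 936 left.
May 1963 has 31 days: 936 − 31 = 905 left.
April 1963 has 30 days: 905 − 30 = 875 left.
March 1963 has 31 days: 875 − 31 = 844 left.
February 1963 has 28 days (1963 is not a leap year): 844 − 28 = 816 left.
January 1963 has 31 days: 816 − 31 = 785 left.
December 1962 has 31 days: 785 − 31 = 754 left.
November 1962 has 30 days: 754 − 30 = 724 left.
October 1962 has 31 days: 724 − 31 = 693 left.
September 1962 has 30 days: 693 − 30 = 663 left.
August 1962 has 31 days: 663 − 31 = 632 left.
July 1962 has 31 days: 632 − 31 = 601 left.
June 1962 has 30 days: 601 − 30 = 571 left.
May 1962 has 31 days: 571 − 31 = 540 left.
April 1962 has 30 days: 540 − 30 = 510 left.
March 1962 has 31 days: 510 − 31 = 479 left.
February 1962 has 28 days (1962 is not a leap year): 479 − 28 = 451 left.
January 1962 has 31 days: 451 − 31 = 420 left.
December 1961 has 31 days: 420 − 31 = 389 left.
November 1961 has 30 days: 389 − 30 = 359 left.
October 1961 has 31 days: 359 − 31 = 328 left.
September 1961 has 30 days: 328 − 30 = 298 left.
August 1961 has 31 days: 298 − 31 = 267 left.
July 1961 has 31 days: 267 − 31 = 236 left.
June 1961 has 30 days: 236 − 30 = 206 left.
May 1961 has 31 days: 206 − 31 = 175 left.
April 1961 has 30 days: 175 − 30 = 145 left.
March 1961 has 31 days: 145 − 31 = 114 left.
February 1961 has 28 days (1961 is not a leap year): 114 − 28 = 86 left.
January 1961 has 31 days: 86 − 31 = 55 left.
December 1960 has 31 days: 55 − 31 = 24 left.
November 1960 has 30 days; 30 − 24 = 6 → November 6, 1960.

November 6, 1960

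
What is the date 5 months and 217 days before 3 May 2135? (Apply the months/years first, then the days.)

April 30, 2134

Counting back 5 months and 217 days from May 3, 2135: first the month/year part, then the days.
month 5 − 5 = 0, which is month 12 of year 2134 → December 2134.
Day 3 is valid in December, giving December 3, 2134.
Now subtract 217 days from December 3, 2134.
Going back 3 days from December 3, 2134 reaches the end of the previous month; 217 − 3 = 214 left.
November 2134 has 30 days: 214 − 30 = 184 left.
October 2134 has 31 days: 184 − 31 = 153 left.
September 2134 has 30 days: 153 − 30 = 123 left.
August 2134 has 31 days: 123 − 31 = 92 left.
July 2134 has 31 days: 92 − 31 = 61 left.
June 2134 has 30 days: 61 − 30 = 31 left.
May 2134 has 31 days: 31 − 31 = 0 left.
April 2134 has 30 days; 30 − 0 = 30 → April 30, 2134.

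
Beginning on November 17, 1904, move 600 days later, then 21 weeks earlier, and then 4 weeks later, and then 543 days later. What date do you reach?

September 7, 1907

Adding 600 days from November 17, 1904:
November has 30 days, so 30 − 17 = 13 days remain after November 17, 1904; 600 − 13 = 587 left.
December 1904 has 31 days: 587 − 31 = 556 left.
January 1905 has 31 days: 556 − 31 = 525 left.
February 1905 has 28 days (1905 is not a leap year): 525 − 28 = 497 left.
March 1905 has 31 days: 497 − 31 = 466 left.
April 1905 has 30 days: 466 − 30 = 436 left.
May 1905 has 31 days: 436 − 31 = 405 left.
June 1905 has 30 days: 405 − 30 = 375 left.
July 1905 has 31 days: 375 − 31 = 344 left.
August 1905 has 31 days: 344 − 31 = 313 left.
September 1905 has 30 days: 313 − 30 = 283 left.
October 1905 has 31 days: 283 − 31 = 252 left.
November 1905 has 30 days: 252 − 30 = 222 left.
December 1905 has 31 days: 222 − 31 = 191 left.
January 1906 has 31 days: 191 − 31 = 160 left.
February 1906 has 28 days (1906 is not a leap year): 160 − 28 = 132 left.
March 1906 has 31 days: 132 − 31 = 101 left.
April 1906 has 30 days: 101 − 30 = 71 left.
May 1906 has 31 days: 71 − 31 = 40 left.
June 1906 has 30 days: 40 − 30 = 10 left.
10 days into July 1906 → July 10, 1906.
Subtracting 21 weeks (= 147 days) from July 10, 1906:
Going back 10 days from July 10, 1906 reaches the end of the previous month; 147 − 10 = 137 left.
June 1906 has 30 days: 137 − 30 = 107 left.
May 1906 has 31 days: 107 − 31 = 76 left.
April 1906 has 30 days: 76 − 30 = 46 left.
March 1906 has 31 days: 46 − 31 = 15 left.
February 1906 has 28 days; 28 − 15 = 13 → February 13, 1906.
Counting forward 4 weeks (= 28 days) from February 13, 1906:
February has 28 days, so 28 − 13 = 15 days remain after February 13, 1906; 28 − 15 = 13 left.
13 days into March 1906 → March 13, 1906.
Adding 543 days from March 13, 1906:
March has 31 days, so 31 − 13 = 18 days remain after March 13, 1906; 543 − 18 = 525 left.
April 1906 has 30 days: 525 − 30 = 495 left.
May 1906 has 31 days: 495 − 31 = 464 left.
June 1906 has 30 days: 464 − 30 = 434 left.
July 1906 has 31 days: 434 − 31 = 403 left.
August 1906 has 31 days: 403 − 31 = 372 left.
September 1906 has 30 days: 372 − 30 = 342 left.
October 1906 has 31 days: 342 − 31 = 311 left.
November 1906 has 30 days: 311 − 30 = 281 left.
December 1906 has 31 days: 281 − 31 = 250 left.
January 1907 has 31 days: 250 − 31 = 219 left.
February 1907 has 28 days (1907 is not a leap year): 219 − 28 = 191 left.
March 1907 has 31 days: 191 − 31 = 160 left.
April 1907 has 30 days: 160 − 30 = 130 left.
May 1907 has 31 days: 130 − 31 = 99 left.
June 1907 has 30 days: 99 − 30 = 69 left.
July 1907 has 31 days: 69 − 31 = 38 left.
August 1907 has 31 days: 38 − 31 = 7 left.
7 days into September 1907 → September 7, 1907.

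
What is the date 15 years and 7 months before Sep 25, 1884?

Counting back 15 years and 7 months from September 25, 1884.
-15 years → 1869; month 9 − 7 = 2 → February 1869.
Day 25 is valid in February, giving February 25, 1869.

February 25, 1869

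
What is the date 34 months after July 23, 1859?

Adding 34 months from July 23, 1859.
month 7 + 34 = 41, which is month 5 of year 1862 → May 1862.
Day 23 is valid in May, giving May 23, 1862.

May 23, 1862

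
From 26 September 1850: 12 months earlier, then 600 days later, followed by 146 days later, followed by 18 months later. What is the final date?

Going back 12 months from September 26, 1850:
month 9 − 12 = -3, which is month 9 of year 1849 → September 1849.
Day 26 is valid in September, giving September 26, 1849.
Advancing 600 days from September 26, 1849:
September has 30 days, so 30 − 26 = 4 days remain after September 26, 1849; 600 − 4 = 596 left.
October 1849 has 31 days: 596 − 31 = 565 left.
November 1849 has 30 days: 565 − 30 = 535 left.
December 1849 has 31 days: 535 − 31 = 504 left.
January 1850 has 31 days: 504 − 31 = 473 left.
February 1850 has 28 days (1850 is not a leap year): 473 − 28 = 445 left.
March 1850 has 31 days: 445 − 31 = 414 left.
April 1850 has 30 days: 414 − 30 = 384 left.
May 1850 has 31 days: 384 − 31 = 353 left.
June 1850 has 30 days: 353 − 30 = 323 left.
July 1850 has 31 days: 323 − 31 = 292 left.
August 1850 has 31 days: 292 − 31 = 261 left.
September 1850 has 30 days: 261 − 30 = 231 left.
October 1850 has 31 days: 231 − 31 = 200 left.
November 1850 has 30 days: 200 − 30 = 170 left.
December 1850 has 31 days: 170 − 31 = 139 left.
January 1851 has 31 days: 139 − 31 = 108 left.
February 1851 has 28 days (1851 is not a leap year): 108 − 28 = 80 left.
March 1851 has 31 days: 80 − 31 = 49 left.
April 1851 has 30 days: 49 − 30 = 19 left.
19 days into May 1851 → May 19, 1851.
Counting forward 146 days from May 19, 1851:
May has 31 days, so 31 − 19 = 12 days remain after May 19, 1851; 146 − 12 = 134 left.
June 1851 has 30 days: 134 − 30 = 104 left.
July 1851 has 31 days: 104 − 31 = 73 left.
August 1851 has 31 days: 73 − 31 = 42 left.
September 1851 has 30 days: 42 − 30 = 12 left.
12 days into October 1851 → October 12, 1851.
Advancing 18 months from October 12, 1851:
month 10 + 18 = 28, which is month 4 of year 1853 → April 1853.
Day 12 is valid in April, giving April 12, 1853.

April 12, 1853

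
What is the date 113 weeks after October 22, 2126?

Adding 113 weeks = 791 days from October 22, 2126.
October has 31 days, so 31 − 22 = 9 days remain after October 22, 2126; 791 − 9 = 782 left.
November 2126 has 30 days: 782 − 30 = 752 left.
December 2126 has 31 days: 752 − 31 = 721 left.
January 2127 has 31 days: 721 − 31 = 690 left.
February 2127 has 28 days (2127 is not a leap year): 690 − 28 = 662 left.
March 2127 has 31 days: 662 − 31 = 631 left.
April 2127 has 30 days: 631 − 30 = 601 left.
May 2127 has 31 days: 601 − 31 = 570 left.
June 2127 has 30 days: 570 − 30 = 540 left.
July 2127 has 31 days: 540 − 31 = 509 left.
August 2127 has 31 days: 509 − 31 = 478 left.
September 2127 has 30 days: 478 − 30 = 448 left.
October 2127 has 31 days: 448 − 31 = 417 left.
November 2127 has 30 days: 417 − 30 = 387 left.
December 2127 has 31 days: 387 − 31 = 356 left.
January 2128 has 31 days: 356 − 31 = 325 left.
February 2128 has 29 days (2128 is a leap year): 325 − 29 = 296 left.
March 2128 has 31 days: 296 − 31 = 265 left.
April 2128 has 30 days: 265 − 30 = 235 left.
May 2128 has 31 days: 235 − 31 = 204 left.
June 2128 has 30 days: 204 − 30 = 174 left.
July 2128 has 31 days: 174 − 31 = 143 left.
August 2128 has 31 days: 143 − 31 = 112 left.
September 2128 has 30 days: 112 − 30 = 82 left.
October 2128 has 31 days: 82 − 31 = 51 left.
November 2128 has 30 days: 51 − 30 = 21 left.
21 days into December 2128 → December 21, 2128.

December 21, 2128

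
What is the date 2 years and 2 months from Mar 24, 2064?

Counting forward 2 years and 2 months from March 24, 2064.
+2 years → 2066; month 3 + 2 = 5 → May 2066.
Day 24 is valid in May, giving May 24, 2066.

May 24, 2066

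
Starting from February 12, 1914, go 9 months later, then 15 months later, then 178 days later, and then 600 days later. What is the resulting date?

March 31, 1918

Adding 9 months from February 12, 1914:
month 2 + 9 = 11 → November 1914.
Day 12 is valid in November, giving November 12, 1914.
Advancing 15 months from November 12, 1914:
month 11 + 15 = 26, which is month 2 of year 1916 → February 1916.
Day 12 is valid in February, giving February 12, 1916.
Counting forward 178 days from February 12, 1916:
February has 29 days, so 29 − 12 = 17 days remain after February 12, 1916; 178 − 17 = 161 left.
March 1916 has 31 days: 161 − 31 = 130 left.
April 1916 has 30 days: 130 − 30 = 100 left.
May 1916 has 31 days: 100 − 31 = 69 left.
June 1916 has 30 days: 69 − 30 = 39 left.
July 1916 has 31 days: 39 − 31 = 8 left.
8 days into August 1916 → August 8, 1916.
Adding 600 days from August 8, 1916:
August has 31 days, so 31 − 8 = 23 days remain after August 8, 1916; 600 − 23 = 577 left.
September 1916 has 30 days: 577 − 30 = 547 left.
October 1916 has 31 days: 547 − 31 = 516 left.
November 1916 has 30 days: 516 − 30 = 486 left.
December 1916 has 31 days: 486 − 31 = 455 left.
January 1917 has 31 days: 455 − 31 = 424 left.
February 1917 has 28 days (1917 is not a leap year): 424 − 28 = 396 left.
March 1917 has 31 days: 396 − 31 = 365 left.
April 1917 has 30 days: 365 − 30 = 335 left.
May 1917 has 31 days: 335 − 31 = 304 left.
June 1917 has 30 days: 304 − 30 = 274 left.
July 1917 has 31 days: 274 − 31 = 243 left.
August 1917 has 31 days: 243 − 31 = 212 left.
September 1917 has 30 days: 212 − 30 = 182 left.
October 1917 has 31 days: 182 − 31 = 151 left.
November 1917 has 30 days: 151 − 30 = 121 left.
December 1917 has 31 days: 121 − 31 = 90 left.
January 1918 has 31 days: 90 − 31 = 59 left.
February 1918 has 28 days (1918 is not a leap year): 59 − 28 = 31 left.
31 days into March 1918 → March 31, 1918.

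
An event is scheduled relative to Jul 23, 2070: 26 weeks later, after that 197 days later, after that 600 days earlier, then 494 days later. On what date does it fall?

Advancing 26 weeks (= 182 days) from July 23, 2070:
July has 31 days, so 31 − 23 = 8 days remain after July 23, 2070; 182 − 8 = 174 left.
August 2070 has 31 days: 174 − 31 = 143 left.
September 2070 has 30 days: 143 − 30 = 113 left.
October 2070 has 31 days: 113 − 31 = 82 left.
November 2070 has 30 days: 82 − 30 = 52 left.
December 2070 has 31 days: 52 − 31 = 21 left.
21 days into January 2071 → January 21, 2071.
Advancing 197 days from January 21, 2071:
January has 31 days, so 31 − 21 = 10 days remain after January 21, 2071; 197 − 10 = 187 left.
February 2071 has 28 days (2071 is not a leap year): 187 − 28 = 159 left.
March 2071 has 31 days: 159 − 31 = 128 left.
April 2071 has 30 days: 128 − 30 = 98 left.
May 2071 has 31 days: 98 − 31 = 67 left.
June 2071 has 30 days: 67 − 30 = 37 left.
July 2071 has 31 days: 37 − 31 = 6 left.
6 days into August 2071 → August 6, 2071.
Counting back 600 days from August 6, 2071:
Going back 6 days from August 6, 2071 reaches the end of the previous month; 600 − 6 = 594 left.
July 2071 has 31 days: 594 − 31 = 563 left.
June 2071 has 30 days: 563 − 30 = 533 left.
May 2071 has 31 days: 533 − 31 = 502 left.
April 2071 has 30 days: 502 − 30 = 472 left.
March 2071 has 31 days: 472 − 31 = 441 left.
February 2071 has 28 days (2071 is not a leap year): 441 − 28 = 413 left.
January 2071 has 31 days: 413 − 31 = 382 left.
December 2070 has 31 days: 382 − 31 = 351 left.
November 2070 has 30 days: 351 − 30 = 321 left.
October 2070 has 31 days: 321 − 31 = 290 left.
September 2070 has 30 days: 290 − 30 = 260 left.
August 2070 has 31 days: 260 − 31 = 229 left.
July 2070 has 31 days: 229 − 31 = 198 left.
June 2070 has 30 days: 198 − 30 = 168 left.
May 2070 has 31 days: 168 − 31 = 137 left.
April 2070 has 30 days: 137 − 30 = 107 left.
March 2070 has 31 days: 107 − 31 = 76 left.
February 2070 has 28 days (2070 is not a leap year): 76 − 28 = 48 left.
January 2070 has 31 days: 48 − 31 = 17 left.
December 2069 has 31 days; 31 − 17 = 14 → December 14, 2069.
Advancing 494 days from December 14, 2069:
December has 31 days, so 31 − 14 = 17 days remain after December 14, 2069; 494 − 17 = 477 left.
January 2070 has 31 days: 477 − 31 = 446 left.
February 2070 has 28 days (2070 is not a leap year): 446 − 28 = 418 left.
March 2070 has 31 days: 418 − 31 = 387 left.
April 2070 has 30 days: 387 − 30 = 357 left.
May 2070 has 31 days: 357 − 31 = 326 left.
June 2070 has 30 days: 326 − 30 = 296 left.
July 2070 has 31 days: 296 − 31 = 265 left.
August 2070 has 31 days: 265 − 31 = 234 left.
September 2070 has 30 days: 234 − 30 = 204 left.
October 2070 has 31 days: 204 − 31 = 173 left.
November 2070 has 30 days: 173 − 30 = 143 left.
December 2070 has 31 days: 143 − 31 = 112 left.
January 2071 has 31 days: 112 − 31 = 81 left.
February 2071 has 28 days (2071 is not a leap year): 81 − 28 = 53 left.
March 2071 has 31 days: 53 − 31 = 22 left.
22 days into April 2071 → April 22, 2071.

April 22, 2071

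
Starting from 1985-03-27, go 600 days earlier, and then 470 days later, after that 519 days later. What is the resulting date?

April 20, 1986

Counting back 600 days from March 27, 1985:
Going back 27 days from March 27, 1985 reaches the end of the previous month; 600 − 27 = 573 left.
February 1985 has 28 days (1985 is not a leap year): 573 − 28 = 545 left.
January 1985 has 31 days: 545 − 31 = 514 left.
December 1984 has 31 days: 514 − 31 = 483 left.
November 1984 has 30 days: 483 − 30 = 453 left.
October 1984 has 31 days: 453 − 31 = 422 left.
September 1984 has 30 days: 422 − 30 = 392 left.
August 1984 has 31 days: 392 − 31 = 361 left.
July 1984 has 31 days: 361 − 31 = 330 left.
June 1984 has 30 days: 330 − 30 = 300 left.
May 1984 has 31 days: 300 − 31 = 269 left.
April 1984 has 30 days: 269 − 30 = 239 left.
March 1984 has 31 days: 239 − 31 = 208 left.
February 1984 has 29 days (1984 is a leap year): 208 − 29 = 179 left.
January 1984 has 31 days: 179 − 31 = 148 left.
December 1983 has 31 days: 148 − 31 = 117 left.
November 1983 has 30 days: 117 − 30 = 87 left.
October 1983 has 31 days: 87 − 31 = 56 left.
September 1983 has 30 days: 56 − 30 = 26 left.
August 1983 has 31 days; 31 − 26 = 5 → August 5, 1983.
Counting forward 470 days from August 5, 1983:
August has 31 days, so 31 − 5 = 26 days remain after August 5, 1983; 470 − 26 = 444 left.
September 1983 has 30 days: 444 − 30 = 414 left.
October 1983 has 31 days: 414 − 31 = 383 left.
November 1983 has 30 days: 383 − 30 = 353 left.
December 1983 has 31 days: 353 − 31 = 322 left.
January 1984 has 31 days: 322 − 31 = 291 left.
February 1984 has 29 days (1984 is a leap year): 291 − 29 = 262 left.
March 1984 has 31 days: 262 − 31 = 231 left.
April 1984 has 30 days: 231 − 30 = 201 left.
May 1984 has 31 days: 201 − 31 = 170 left.
June 1984 has 30 days: 170 − 30 = 140 left.
July 1984 has 31 days: 140 − 31 = 109 left.
August 1984 has 31 days: 109 − 31 = 78 left.
September 1984 has 30 days: 78 − 30 = 48 left.
October 1984 has 31 days: 48 − 31 = 17 left.
17 days into November 1984 → November 17, 1984.
Adding 519 days from November 17, 1984:
November has 30 days, so 30 − 17 = 13 days remain after November 17, 1984; 519 − 13 = 506 left.
December 1984 has 31 days: 506 − 31 = 475 left.
January 1985 has 31 days: 475 − 31 = 444 left.
February 1985 has 28 days (1985 is not a leap year): 444 − 28 = 416 left.
March 1985 has 31 days: 416 − 31 = 385 left.
April 1985 has 30 days: 385 − 30 = 355 left.
May 1985 has 31 days: 355 − 31 = 324 left.
June 1985 has 30 days: 324 − 30 = 294 left.
July 1985 has 31 days: 294 − 31 = 263 left.
August 1985 has 31 days: 263 − 31 = 232 left.
September 1985 has 30 days: 232 − 30 = 202 left.
October 1985 has 31 days: 202 − 31 = 171 left.
November 1985 has 30 days: 171 − 30 = 141 left.
December 1985 has 31 days: 141 − 31 = 110 left.
January 1986 has 31 days: 110 − 31 = 79 left.
February 1986 has 28 days (1986 is not a leap year): 79 − 28 = 51 left.
March 1986 has 31 days: 51 − 31 = 20 left.
20 days into April 1986 → April 20, 1986.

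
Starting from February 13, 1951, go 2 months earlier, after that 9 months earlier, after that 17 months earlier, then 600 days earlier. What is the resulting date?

February 21, 1947

Going back 2 months from February 13, 1951:
month 2 − 2 = 0, which is month 12 of year 1950 → December 1950.
Day 13 is valid in December, giving December 13, 1950.
Subtracting 9 months from December 13, 1950:
month 12 − 9 = 3 → March 1950.
Day 13 is valid in March, giving March 13, 1950.
Counting back 17 months from March 13, 1950:
month 3 − 17 = -14, which is month 10 of year 1948 → October 1948.
Day 13 is valid in October, giving October 13, 1948.
Subtracting 600 days from October 13, 1948:
Going back 13 days from October 13, 1948 reaches the end of the previous month; 600 − 13 = 587 left.
September 1948 has 30 days: 587 − 30 = 557 left.
August 1948 has 31 days: 557 − 31 = 526 left.
July 1948 has 31 days: 526 − 31 = 495 left.
June 1948 has 30 days: 495 − 30 = 465 left.
May 1948 has 31 days: 465 − 31 = 434 left.
April 1948 has 30 days: 434 − 30 = 404 left.
March 1948 has 31 days: 404 − 31 = 373 left.
February 1948 has 29 days (1948 is a leap year): 373 − 29 = 344 left.
January 1948 has 31 days: 344 − 31 = 313 left.
December 1947 has 31 days: 313 − 31 = 282 left.
November 1947 has 30 days: 282 − 30 = 252 left.
October 1947 has 31 days: 252 − 31 = 221 left.
September 1947 has 30 days: 221 − 30 = 191 left.
August 1947 has 31 days: 191 − 31 = 160 left.
July 1947 has 31 days: 160 − 31 = 129 left.
June 1947 has 30 days: 129 − 30 = 99 left.
May 1947 has 31 days: 99 − 31 = 68 left.
April 1947 has 30 days: 68 − 30 = 38 left.
March 1947 has 31 days: 38 − 31 = 7 left.
February 1947 has 28 days; 28 − 7 = 21 → February 21, 1947.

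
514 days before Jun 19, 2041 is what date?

Subtracting 514 days from June 19, 2041.
Going back 19 days from June 19, 2041 reaches the end of the previous month; 514 − 19 = 495 left.
May 2041 has 31 days: 495 − 31 = 464 left.
April 2041 has 30 days: 464 − 30 = 434 left.
March 2041 has 31 days: 434 − 31 = 403 left.
February 2041 has 28 days (2041 is not a leap year): 403 − 28 = 375 left.
January 2041 has 31 days: 375 − 31 = 344 left.
December 2040 has 31 days: 344 − 31 = 313 left.
November 2040 has 30 days: 313 − 30 = 283 left.
October 2040 has 31 days: 283 − 31 = 252 left.
September 2040 has 30 days: 252 − 30 = 222 left.
August 2040 has 31 days: 222 − 31 = 191 left.
July 2040 has 31 days: 191 − 31 = 160 left.
June 2040 has 30 days: 160 − 30 = 130 left.
May 2040 has 31 days: 130 − 31 = 99 left.
April 2040 has 30 days: 99 − 30 = 69 left.
March 2040 has 31 days: 69 − 31 = 38 left.
February 2040 has 29 days (2040 is a leap year): 38 − 29 = 9 left.
January 2040 has 31 days; 31 − 9 = 22 → January 22, 2040.

January 22, 2040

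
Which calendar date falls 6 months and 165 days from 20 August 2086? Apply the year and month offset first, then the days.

August 4, 2087

Counting forward 6 months and 165 days from August 20, 2086: first the month/year part, then the days.
month 8 + 6 = 14, which is month 2 of year 2087 → February 2087.
Day 20 is valid in February, giving February 20, 2087.
Now add 165 days from February 20, 2087.
February has 28 days, so 28 − 20 = 8 days remain after February 20, 2087; 165 − 8 = 157 left.
March 2087 has 31 days: 157 − 31 = 126 left.
April 2087 has 30 days: 126 − 30 = 96 left.
May 2087 has 31 days: 96 − 31 = 65 left.
June 2087 has 30 days: 65 − 30 = 35 left.
July 2087 has 31 days: 35 − 31 = 4 left.
4 days into August 2087 → August 4, 2087.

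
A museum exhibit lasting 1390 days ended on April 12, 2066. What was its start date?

Counting back 1390 days from April 12, 2066.
Going back 12 days from April 12, 2066 reaches the end of the previous month; 1390 − 12 = 1378 left.
March 2066 has 31 days: 1378 − 31 = 1347 left.
February 2066 has 28 days (2066 is not a leap year): 1347 − 28 = 1319 left.
January 2066 has 31 days: 1319 − 31 = 1288 left.
December 2065 has 31 days: 1288 − 31 = 1257 left.
November 2065 has 30 days: 1257 − 30 = 1227 left.
October 2065 has 31 days: 1227 − 31 = 1196 left.
September 2065 has 30 days: 1196 − 30 = 1166 left.
August 2065 has 31 days: 1166 − 31 = 1135 left.
July 2065 has 31 days: 1135 − 31 = 1104 left.
June 2065 has 30 days: 1104 − 30 = 1074 left.
May 2065 has 31 days: 1074 − 31 = 1043 left.
April 2065 has 30 days: 1043 − 30 = 1013 left.
March 2065 has 31 days: 1013 − 31 = 982 left.
February 2065 has 28 days (2065 is not a leap year): 982 − 28 = 954 left.
January 2065 has 31 days: 954 − 31 = 923 left.
December 2064 has 31 days: 923 − 31 = 892 left.
November 2064 has 30 days: 892 − 30 = 862 left.
October 2064 has 31 days: 862 − 31 = 831 left.
September 2064 has 30 days: 831 − 30 = 801 left.
August 2064 has 31 days: 801 − 31 = 770 left.
July 2064 has 31 days: 770 − 31 = 739 left.
June 2064 has 30 days: 739 − 30 = 709 left.
May 2064 has 31 days: 709 − 31 = 678 left.
April 2064 has 30 days: 678 − 30 = 648 left.
March 2064 has 31 days: 648 − 31 = 617 left.
February 2064 has 29 days (2064 is a leap year): 617 − 29 = 588 left.
January 2064 has 31 days: 588 − 31 = 557 left.
December 2063 has 31 days: 557 − 31 = 526 left.
November 2063 has 30 days: 526 − 30 = 496 left.
October 2063 has 31 days: 496 − 31 = 465 left.
September 2063 has 30 days: 465 − 30 = 435 left.
August 2063 has 31 days: 435 − 31 = 404 left.
July 2063 has 31 days: 404 − 31 = 373 left.
June 2063 has 30 days: 373 − 30 = 343 left.
May 2063 has 31 days: 343 − 31 = 312 left.
April 2063 has 30 days: 312 − 30 = 282 left.
March 2063 has 31 days: 282 − 31 = 251 left.
February 2063 has 28 days (2063 is not a leap year): 251 − 28 = 223 left.
January 2063 has 31 days: 223 − 31 = 192 left.
December 2062 has 31 days: 192 − 31 = 161 left.
November 2062 has 30 days: 161 − 30 = 131 left.
October 2062 has 31 days: 131 − 31 = 100 left.
September 2062 has 30 days: 100 − 30 = 70 left.
August 2062 has 31 days: 70 − 31 = 39 left.
July 2062 has 31 days: 39 − 31 = 8 left.
June 2062 has 30 days; 30 − 8 = 22 → June 22, 2062.

June 22, 2062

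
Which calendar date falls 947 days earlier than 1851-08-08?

Going back 947 days from August 8, 1851.
Going back 8 days from August 8, 1851 reaches the end of the previous month; 947 − 8 = 939 left.
July 1851 has 31 days: 939 − 31 = 908 left.
June 1851 has 30 days: 908 − 30 = 878 left.
May 1851 has 31 days: 878 − 31 = 847 left.
April 1851 has 30 days: 847 − 30 = 817 left.
March 1851 has 31 days: 817 − 31 = 786 left.
February 1851 has 28 days (1851 is not a leap year): 786 − 28 = 758 left.
January 1851 has 31 days: 758 − 31 = 727 left.
December 1850 has 31 days: 727 − 31 = 696 left.
November 1850 has 30 days: 696 − 30 = 666 left.
October 1850 has 31 days: 666 − 31 = 635 left.
September 1850 has 30 days: 635 − 30 = 605 left.
August 1850 has 31 days: 605 − 31 = 574 left.
July 1850 has 31 days: 574 − 31 = 543 left.
June 1850 has 30 days: 543 − 30 = 513 left.
May 1850 has 31 days: 513 − 31 = 482 left.
April 1850 has 30 days: 482 − 30 = 452 left.
March 1850 has 31 days: 452 − 31 = 421 left.
February 1850 has 28 days (1850 is not a leap year): 421 − 28 = 393 left.
January 1850 has 31 days: 393 − 31 = 362 left.
December 1849 has 31 days: 362 − 31 = 331 left.
November 1849 has 30 days: 331 − 30 = 301 left.
October 1849 has 31 days: 301 − 31 = 270 left.
September 1849 has 30 days: 270 − 30 = 240 left.
August 1849 has 31 days: 240 − 31 = 209 left.
July 1849 has 31 days: 209 − 31 = 178 left.
June 1849 has 30 days: 178 − 30 = 148 left.
May 1849 has 31 days: 148 − 31 = 117 left.
April 1849 has 30 days: 117 − 30 = 87 left.
March 1849 has 31 days: 87 − 31 = 56 left.
February 1849 has 28 days (1849 is not a leap year): 56 − 28 = 28 left.
January 1849 has 31 days; 31 − 28 = 3 → January 3, 1849.

January 3, 1849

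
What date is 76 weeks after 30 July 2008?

January 13, 2010

Adding 76 weeks = 532 days from July 30, 2008.
July has 31 days, so 31 − 30 = 1 day remains after July 30, 2008; 532 − 1 = 531 left.
August 2008 has 31 days: 531 − 31 = 500 left.
September 2008 has 30 days: 500 − 30 = 470 left.
October 2008 has 31 days: 470 − 31 = 439 left.
November 2008 has 30 days: 439 − 30 = 409 left.
December 2008 has 31 days: 409 − 31 = 378 left.
January 2009 has 31 days: 378 − 31 = 347 left.
February 2009 has 28 days (2009 is not a leap year): 347 − 28 = 319 left.
March 2009 has 31 days: 319 − 31 = 288 left.
April 2009 has 30 days: 288 − 30 = 258 left.
May 2009 has 31 days: 258 − 31 = 227 left.
June 2009 has 30 days: 227 − 30 = 197 left.
July 2009 has 31 days: 197 − 31 = 166 left.
August 2009 has 31 days: 166 − 31 = 135 left.
September 2009 has 30 days: 135 − 30 = 105 left.
October 2009 has 31 days: 105 − 31 = 74 left.
November 2009 has 30 days: 74 − 30 = 44 left.
December 2009 has 31 days: 44 − 31 = 13 left.
13 days into January 2010 → January 13, 2010.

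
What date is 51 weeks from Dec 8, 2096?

Counting forward 51 weeks = 357 days from December 8, 2096.
December has 31 days, so 31 − 8 = 23 days remain after December 8, 2096; 357 − 23 = 334 left.
January 2097 has 31 days: 334 − 31 = 303 left.
February 2097 has 28 days (2097 is not a leap year): 303 − 28 = 275 left.
March 2097 has 31 days: 275 − 31 = 244 left.
April 2097 has 30 days: 244 − 30 = 214 left.
May 2097 has 31 days: 214 − 31 = 183 left.
June 2097 has 30 days: 183 − 30 = 153 left.
July 2097 has 31 days: 153 − 31 = 122 left.
August 2097 has 31 days: 122 − 31 = 91 left.
September 2097 has 30 days: 91 − 30 = 61 left.
October 2097 has 31 days: 61 − 31 = 30 left.
30 days into November 2097 → November 30, 2097.

November 30, 2097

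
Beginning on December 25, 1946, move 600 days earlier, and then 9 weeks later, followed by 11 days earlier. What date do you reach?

June 25, 1945

Going back 600 days from December 25, 1946:
Going back 25 days from December 25, 1946 reaches the end of the previous month; 600 − 25 = 575 left.
November 1946 has 30 days: 575 − 30 = 545 left.
October 1946 has 31 days: 545 − 31 = 514 left.
September 1946 has 30 days: 514 − 30 = 484 left.
August 1946 has 31 days: 484 − 31 = 453 left.
July 1946 has 31 days: 453 − 31 = 422 left.
June 1946 has 30 days: 422 − 30 = 392 left.
May 1946 has 31 days: 392 − 31 = 361 left.
April 1946 has 30 days: 361 − 30 = 331 left.
March 1946 has 31 days: 331 − 31 = 300 left.
February 1946 has 28 days (1946 is not a leap year): 300 − 28 = 272 left.
January 1946 has 31 days: 272 − 31 = 241 left.
December 1945 has 31 days: 241 − 31 = 210 left.
November 1945 has 30 days: 210 − 30 = 180 left.
October 1945 has 31 days: 180 − 31 = 149 left.
September 1945 has 30 days: 149 − 30 = 119 left.
August 1945 has 31 days: 119 − 31 = 88 left.
July 1945 has 31 days: 88 − 31 = 57 left.
June 1945 has 30 days: 57 − 30 = 27 left.
May 1945 has 31 days; 31 − 27 = 4 → May 4, 1945.
Adding 9 weeks (= 63 days) from May 4, 1945:
May has 31 days, so 31 − 4 = 27 days remain after May 4, 1945; 63 − 27 = 36 left.
June 1945 has 30 days: 36 − 30 = 6 left.
6 days into July 1945 → July 6, 1945.
Subtracting 11 days from July 6, 1945:
Going back 6 days from July 6, 1945 reaches the end of the previous month; 11 − 6 = 5 left.
June 1945 has 30 days; 30 − 5 = 25 → June 25, 1945.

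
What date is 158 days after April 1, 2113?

September 6, 2113

Adding 158 days from April 1, 2113.
April has 30 days, so 30 − 1 = 29 days remain after April 1, 2113; 158 − 29 = 129 left.
May 2113 has 31 days: 129 − 31 = 98 left.
June 2113 has 30 days: 98 − 30 = 68 left.
July 2113 has 31 days: 68 − 31 = 37 left.
August 2113 has 31 days: 37 − 31 = 6 left.
6 days into September 2113 → September 6, 2113.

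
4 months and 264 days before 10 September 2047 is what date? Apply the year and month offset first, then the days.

August 19, 2046

Subtracting 4 months and 264 days from September 10, 2047: first the month/year part, then the days.
month 9 − 4 = 5 → May 2047.
Day 10 is valid in May, giving May 10, 2047.
Now subtract 264 days from May 10, 2047.
Going back 10 days from May 10, 2047 reaches the end of the previous month; 264 − 10 = 254 left.
April 2047 has 30 days: 254 − 30 = 224 left.
March 2047 has 31 days: 224 − 31 = 193 left.
February 2047 has 28 days (2047 is not a leap year): 193 − 28 = 165 left.
January 2047 has 31 days: 165 − 31 = 134 left.
December 2046 has 31 days: 134 − 31 = 103 left.
November 2046 has 30 days: 103 − 30 = 73 left.
October 2046 has 31 days: 73 − 31 = 42 left.
September 2046 has 30 days: 42 − 30 = 12 left.
August 2046 has 31 days; 31 − 12 = 19 → August 19, 2046.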